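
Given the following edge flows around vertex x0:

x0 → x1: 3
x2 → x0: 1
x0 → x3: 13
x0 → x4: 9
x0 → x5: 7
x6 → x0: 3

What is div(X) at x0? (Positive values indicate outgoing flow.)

Divergence = sum of outgoing flows = 3 + (-1) + 13 + 9 + 7 + (-3) = 28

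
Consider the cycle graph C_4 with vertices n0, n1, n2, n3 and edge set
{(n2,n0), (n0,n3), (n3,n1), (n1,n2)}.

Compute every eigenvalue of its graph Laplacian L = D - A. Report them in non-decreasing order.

The cycle graph C_n has Laplacian eigenvalues λ_k = 2 − 2cos(2πk/n), k = 0, 1, …, n−1. Here n = 4:
k=0: 2 − 2cos(0) = 0.0; k=1: 2 − 2cos(π/2) = 2.0; k=2: 2 − 2cos(π) = 4.0; k=3: 2 − 2cos(3π/2) = 2.0.
Laplacian eigenvalues (increasing order): [0.0, 2.0, 2.0, 4.0]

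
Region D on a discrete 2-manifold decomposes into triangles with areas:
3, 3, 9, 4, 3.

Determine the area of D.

3 + 3 + 9 + 4 + 3 = 22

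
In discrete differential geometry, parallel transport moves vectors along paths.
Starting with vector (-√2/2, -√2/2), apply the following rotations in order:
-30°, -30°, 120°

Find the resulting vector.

Total rotation: (-30°) + (-30°) + 120° = 60°. Final vector: (0.2588, -0.9659)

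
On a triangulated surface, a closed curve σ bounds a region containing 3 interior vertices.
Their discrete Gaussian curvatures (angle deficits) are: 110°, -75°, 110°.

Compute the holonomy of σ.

Holonomy = total enclosed curvature = 110° + (-75°) + 110° = 145°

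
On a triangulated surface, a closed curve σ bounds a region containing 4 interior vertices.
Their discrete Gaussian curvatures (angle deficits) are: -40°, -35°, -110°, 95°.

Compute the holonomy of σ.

Holonomy = total enclosed curvature = (-40°) + (-35°) + (-110°) + 95° = -90°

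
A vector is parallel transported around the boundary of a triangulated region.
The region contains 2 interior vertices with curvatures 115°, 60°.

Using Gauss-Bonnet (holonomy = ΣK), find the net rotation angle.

Holonomy = total enclosed curvature = 115° + 60° = 175°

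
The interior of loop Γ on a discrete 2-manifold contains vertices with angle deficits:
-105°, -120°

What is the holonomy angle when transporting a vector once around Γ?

Holonomy = total enclosed curvature = (-105°) + (-120°) = -225°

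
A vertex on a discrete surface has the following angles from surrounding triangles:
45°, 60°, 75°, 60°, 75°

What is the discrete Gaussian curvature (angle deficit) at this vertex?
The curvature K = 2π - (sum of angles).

Sum of angles = 315°. K = 360° - 315° = 45°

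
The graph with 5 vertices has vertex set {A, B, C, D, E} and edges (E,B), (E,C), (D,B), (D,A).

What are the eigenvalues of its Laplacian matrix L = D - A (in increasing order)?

Degrees: deg(A) = 1, deg(B) = 2, deg(C) = 1, deg(D) = 2, deg(E) = 2.
L = D − A with rows/columns ordered (A, B, C, D, E):
  [ 1,  0,  0, -1,  0]
  [ 0,  2,  0, -1, -1]
  [ 0,  0,  1,  0, -1]
  [-1, -1,  0,  2,  0]
  [ 0, -1, -1,  0,  2]
Characteristic polynomial: det(λI − L) = λ(λ² − 3λ + 1)(λ² − 5λ + 5).
Roots: λ = 0; (λ² − 3λ + 1) = 0 ⇒ λ = (3 ± √5)/2 ≈ 0.382, 2.618; (λ² − 5λ + 5) = 0 ⇒ λ = (5 ± √5)/2 ≈ 1.382, 3.618.
(Check: the roots sum (with multiplicity) to 8, matching trace L = Σdeg = 2·4 = 8.)
Laplacian eigenvalues (increasing order): [0.0, 0.382, 1.382, 2.618, 3.618]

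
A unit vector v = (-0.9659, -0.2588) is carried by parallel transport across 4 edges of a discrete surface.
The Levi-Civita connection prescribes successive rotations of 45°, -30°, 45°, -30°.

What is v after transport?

Total rotation: 45° + (-30°) + 45° + (-30°) = 30°. Final vector: (-0.7071, -0.7071)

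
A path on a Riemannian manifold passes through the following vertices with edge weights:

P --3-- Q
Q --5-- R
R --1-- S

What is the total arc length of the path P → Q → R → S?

Arc length = 3 + 5 + 1 = 9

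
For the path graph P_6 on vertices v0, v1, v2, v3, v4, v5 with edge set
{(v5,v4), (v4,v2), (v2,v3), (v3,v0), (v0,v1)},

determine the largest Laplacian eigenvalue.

The path graph P_n has Laplacian eigenvalues λ_k = 2 − 2cos(kπ/n), k = 0, 1, …, n−1. Here n = 6:
k=0: 2 − 2cos(0) = 0.0; k=1: 2 − 2cos(π/6) = 0.2679; k=2: 2 − 2cos(π/3) = 1.0; k=3: 2 − 2cos(π/2) = 2.0; k=4: 2 − 2cos(2π/3) = 3.0; k=5: 2 − 2cos(5π/6) = 3.7321.
Laplacian eigenvalues: [0.0, 0.2679, 1.0, 2.0, 3.0, 3.7321]. Largest eigenvalue (spectral radius) = 3.7321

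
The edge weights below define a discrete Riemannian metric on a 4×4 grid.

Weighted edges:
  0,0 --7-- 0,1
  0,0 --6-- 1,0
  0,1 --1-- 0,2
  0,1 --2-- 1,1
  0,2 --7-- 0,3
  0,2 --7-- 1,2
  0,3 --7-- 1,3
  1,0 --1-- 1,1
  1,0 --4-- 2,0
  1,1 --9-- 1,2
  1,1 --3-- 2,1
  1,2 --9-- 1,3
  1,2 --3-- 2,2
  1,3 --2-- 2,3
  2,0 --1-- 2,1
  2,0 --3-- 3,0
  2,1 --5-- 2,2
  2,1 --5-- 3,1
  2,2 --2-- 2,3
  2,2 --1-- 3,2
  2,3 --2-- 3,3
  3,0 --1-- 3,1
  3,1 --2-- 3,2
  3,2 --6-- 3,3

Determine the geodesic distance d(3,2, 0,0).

Shortest path: 3,2 → 3,1 → 3,0 → 2,0 → 1,0 → 0,0, total weight = 16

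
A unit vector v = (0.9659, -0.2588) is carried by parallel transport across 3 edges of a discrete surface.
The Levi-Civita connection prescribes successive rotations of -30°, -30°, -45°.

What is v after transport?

Total rotation: (-30°) + (-30°) + (-45°) = -105°. Final vector: (-0.5000, -0.8660)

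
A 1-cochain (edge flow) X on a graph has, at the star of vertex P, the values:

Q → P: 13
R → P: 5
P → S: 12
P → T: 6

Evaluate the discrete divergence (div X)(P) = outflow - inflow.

Divergence = sum of outgoing flows = (-13) + (-5) + 12 + 6 = 0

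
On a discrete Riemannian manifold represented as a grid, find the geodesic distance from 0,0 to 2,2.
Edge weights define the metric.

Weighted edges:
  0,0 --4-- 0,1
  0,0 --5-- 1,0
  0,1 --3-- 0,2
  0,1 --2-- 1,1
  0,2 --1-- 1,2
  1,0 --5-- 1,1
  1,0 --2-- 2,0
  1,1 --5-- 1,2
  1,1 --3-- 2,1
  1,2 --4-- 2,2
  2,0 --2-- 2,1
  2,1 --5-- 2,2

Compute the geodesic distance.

Shortest path: 0,0 → 0,1 → 0,2 → 1,2 → 2,2, total weight = 12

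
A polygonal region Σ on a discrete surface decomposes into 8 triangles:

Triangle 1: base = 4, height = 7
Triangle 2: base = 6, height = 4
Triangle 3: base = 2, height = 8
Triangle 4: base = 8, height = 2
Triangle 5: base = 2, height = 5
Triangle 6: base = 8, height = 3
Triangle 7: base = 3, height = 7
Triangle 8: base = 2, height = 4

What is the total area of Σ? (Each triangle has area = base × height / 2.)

(1/2)×4×7 + (1/2)×6×4 + (1/2)×2×8 + (1/2)×8×2 + (1/2)×2×5 + (1/2)×8×3 + (1/2)×3×7 + (1/2)×2×4 = 73.5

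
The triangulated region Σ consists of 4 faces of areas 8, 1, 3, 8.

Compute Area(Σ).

8 + 1 + 3 + 8 = 20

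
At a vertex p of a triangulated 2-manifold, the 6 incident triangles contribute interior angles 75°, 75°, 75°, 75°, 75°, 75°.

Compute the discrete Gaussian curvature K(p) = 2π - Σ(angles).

Sum of angles = 450°. K = 360° - 450° = -90°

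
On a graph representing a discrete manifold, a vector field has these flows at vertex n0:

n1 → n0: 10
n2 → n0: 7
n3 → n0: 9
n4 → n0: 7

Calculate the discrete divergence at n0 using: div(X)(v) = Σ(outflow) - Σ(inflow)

Divergence = sum of outgoing flows = (-10) + (-7) + (-9) + (-7) = -33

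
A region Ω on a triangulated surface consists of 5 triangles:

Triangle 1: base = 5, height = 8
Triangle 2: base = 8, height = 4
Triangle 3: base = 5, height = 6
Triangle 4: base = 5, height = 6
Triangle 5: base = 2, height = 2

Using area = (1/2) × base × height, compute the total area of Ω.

(1/2)×5×8 + (1/2)×8×4 + (1/2)×5×6 + (1/2)×5×6 + (1/2)×2×2 = 68.0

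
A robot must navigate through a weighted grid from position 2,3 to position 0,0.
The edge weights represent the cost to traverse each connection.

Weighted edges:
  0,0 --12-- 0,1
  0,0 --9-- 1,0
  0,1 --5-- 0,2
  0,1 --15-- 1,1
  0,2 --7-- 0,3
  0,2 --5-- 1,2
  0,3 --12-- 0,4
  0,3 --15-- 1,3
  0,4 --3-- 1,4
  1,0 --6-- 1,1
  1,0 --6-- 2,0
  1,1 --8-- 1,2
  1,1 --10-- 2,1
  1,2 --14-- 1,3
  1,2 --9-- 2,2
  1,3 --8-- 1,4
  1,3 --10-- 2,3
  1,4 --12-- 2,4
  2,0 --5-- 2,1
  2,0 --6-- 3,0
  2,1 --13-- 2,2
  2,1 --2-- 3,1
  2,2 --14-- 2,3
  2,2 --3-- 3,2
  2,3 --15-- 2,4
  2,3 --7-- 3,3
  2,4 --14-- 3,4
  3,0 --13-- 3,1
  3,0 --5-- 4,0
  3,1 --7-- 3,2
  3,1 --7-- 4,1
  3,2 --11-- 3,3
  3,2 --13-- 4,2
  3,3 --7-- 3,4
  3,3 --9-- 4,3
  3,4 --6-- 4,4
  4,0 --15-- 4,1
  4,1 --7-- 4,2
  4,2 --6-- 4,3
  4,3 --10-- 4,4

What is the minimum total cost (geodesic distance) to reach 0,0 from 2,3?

Shortest path: 2,3 → 2,2 → 1,2 → 0,2 → 0,1 → 0,0, total weight = 45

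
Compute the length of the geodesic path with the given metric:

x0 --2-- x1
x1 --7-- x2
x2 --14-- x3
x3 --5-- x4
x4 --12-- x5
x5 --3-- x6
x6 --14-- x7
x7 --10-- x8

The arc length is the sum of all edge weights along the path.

Arc length = 2 + 7 + 14 + 5 + 12 + 3 + 14 + 10 = 67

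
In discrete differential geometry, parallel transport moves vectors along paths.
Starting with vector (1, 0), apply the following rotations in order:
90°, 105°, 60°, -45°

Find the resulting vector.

Total rotation: 90° + 105° + 60° + (-45°) = 210° ≡ -150° (mod 360°). Final vector: (-0.8660, -0.5000)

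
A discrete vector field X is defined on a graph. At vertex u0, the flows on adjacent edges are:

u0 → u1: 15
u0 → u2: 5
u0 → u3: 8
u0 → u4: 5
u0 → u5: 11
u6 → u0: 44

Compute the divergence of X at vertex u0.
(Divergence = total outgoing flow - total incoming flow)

Divergence = sum of outgoing flows = 15 + 5 + 8 + 5 + 11 + (-44) = 0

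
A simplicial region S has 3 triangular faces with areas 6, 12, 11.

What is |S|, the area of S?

6 + 12 + 11 = 29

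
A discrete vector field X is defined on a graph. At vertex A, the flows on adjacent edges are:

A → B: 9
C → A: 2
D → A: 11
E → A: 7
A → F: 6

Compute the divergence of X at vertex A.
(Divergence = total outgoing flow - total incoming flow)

Divergence = sum of outgoing flows = 9 + (-2) + (-11) + (-7) + 6 = -5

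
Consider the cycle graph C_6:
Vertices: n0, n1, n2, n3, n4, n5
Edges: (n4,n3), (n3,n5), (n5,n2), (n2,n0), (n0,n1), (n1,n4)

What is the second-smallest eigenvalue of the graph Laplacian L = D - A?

The cycle graph C_n has Laplacian eigenvalues λ_k = 2 − 2cos(2πk/n), k = 0, 1, …, n−1. Here n = 6:
k=0: 2 − 2cos(0) = 0.0; k=1: 2 − 2cos(π/3) = 1.0; k=2: 2 − 2cos(2π/3) = 3.0; k=3: 2 − 2cos(π) = 4.0; k=4: 2 − 2cos(4π/3) = 3.0; k=5: 2 − 2cos(5π/3) = 1.0.
Laplacian eigenvalues: [0.0, 1.0, 1.0, 3.0, 3.0, 4.0]. Algebraic connectivity (smallest non-zero eigenvalue) = 1.0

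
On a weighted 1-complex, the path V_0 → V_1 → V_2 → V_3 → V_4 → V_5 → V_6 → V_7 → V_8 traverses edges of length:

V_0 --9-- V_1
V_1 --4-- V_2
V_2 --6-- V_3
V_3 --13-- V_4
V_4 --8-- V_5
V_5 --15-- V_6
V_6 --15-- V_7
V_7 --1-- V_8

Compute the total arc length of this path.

Arc length = 9 + 4 + 6 + 13 + 8 + 15 + 15 + 1 = 71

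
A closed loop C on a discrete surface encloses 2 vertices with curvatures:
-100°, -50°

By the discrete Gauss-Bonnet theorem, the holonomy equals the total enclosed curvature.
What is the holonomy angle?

Holonomy = total enclosed curvature = (-100°) + (-50°) = -150°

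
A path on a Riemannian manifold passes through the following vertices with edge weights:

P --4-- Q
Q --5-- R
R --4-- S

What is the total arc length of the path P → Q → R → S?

Arc length = 4 + 5 + 4 = 13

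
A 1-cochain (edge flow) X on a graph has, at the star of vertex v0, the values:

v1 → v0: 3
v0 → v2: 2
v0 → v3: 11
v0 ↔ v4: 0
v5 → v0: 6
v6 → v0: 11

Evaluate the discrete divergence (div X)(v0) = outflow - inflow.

Divergence = sum of outgoing flows = (-3) + 2 + 11 + 0 + (-6) + (-11) = -7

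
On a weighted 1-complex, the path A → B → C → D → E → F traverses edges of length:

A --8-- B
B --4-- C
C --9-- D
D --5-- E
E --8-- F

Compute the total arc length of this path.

Arc length = 8 + 4 + 9 + 5 + 8 = 34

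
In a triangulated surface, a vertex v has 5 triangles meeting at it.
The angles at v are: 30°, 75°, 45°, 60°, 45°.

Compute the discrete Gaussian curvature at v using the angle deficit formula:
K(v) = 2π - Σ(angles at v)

Sum of angles = 255°. K = 360° - 255° = 105°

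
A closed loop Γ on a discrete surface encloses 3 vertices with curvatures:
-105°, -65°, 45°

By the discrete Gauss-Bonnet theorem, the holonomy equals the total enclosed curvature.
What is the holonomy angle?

Holonomy = total enclosed curvature = (-105°) + (-65°) + 45° = -125°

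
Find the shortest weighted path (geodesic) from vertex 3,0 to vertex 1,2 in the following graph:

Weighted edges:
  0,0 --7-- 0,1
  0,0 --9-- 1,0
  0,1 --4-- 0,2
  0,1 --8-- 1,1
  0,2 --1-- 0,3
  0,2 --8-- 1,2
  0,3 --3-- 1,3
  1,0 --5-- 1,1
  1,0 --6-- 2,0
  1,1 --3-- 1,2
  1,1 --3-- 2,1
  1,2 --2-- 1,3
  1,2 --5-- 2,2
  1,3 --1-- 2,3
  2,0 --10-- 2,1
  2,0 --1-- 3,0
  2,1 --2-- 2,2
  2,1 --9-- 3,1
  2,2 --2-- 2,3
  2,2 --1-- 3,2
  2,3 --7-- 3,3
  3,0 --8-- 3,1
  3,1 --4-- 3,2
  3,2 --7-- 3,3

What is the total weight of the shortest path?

Shortest path: 3,0 → 2,0 → 1,0 → 1,1 → 1,2, total weight = 15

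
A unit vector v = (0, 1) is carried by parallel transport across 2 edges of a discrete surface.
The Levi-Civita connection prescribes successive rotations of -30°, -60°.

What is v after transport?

Total rotation: (-30°) + (-60°) = -90°. Final vector: (1, 0)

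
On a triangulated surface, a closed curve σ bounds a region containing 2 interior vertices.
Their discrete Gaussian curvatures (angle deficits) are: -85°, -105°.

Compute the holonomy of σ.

Holonomy = total enclosed curvature = (-85°) + (-105°) = -190°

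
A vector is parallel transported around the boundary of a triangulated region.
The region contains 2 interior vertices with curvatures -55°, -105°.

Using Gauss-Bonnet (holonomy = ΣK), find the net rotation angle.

Holonomy = total enclosed curvature = (-55°) + (-105°) = -160°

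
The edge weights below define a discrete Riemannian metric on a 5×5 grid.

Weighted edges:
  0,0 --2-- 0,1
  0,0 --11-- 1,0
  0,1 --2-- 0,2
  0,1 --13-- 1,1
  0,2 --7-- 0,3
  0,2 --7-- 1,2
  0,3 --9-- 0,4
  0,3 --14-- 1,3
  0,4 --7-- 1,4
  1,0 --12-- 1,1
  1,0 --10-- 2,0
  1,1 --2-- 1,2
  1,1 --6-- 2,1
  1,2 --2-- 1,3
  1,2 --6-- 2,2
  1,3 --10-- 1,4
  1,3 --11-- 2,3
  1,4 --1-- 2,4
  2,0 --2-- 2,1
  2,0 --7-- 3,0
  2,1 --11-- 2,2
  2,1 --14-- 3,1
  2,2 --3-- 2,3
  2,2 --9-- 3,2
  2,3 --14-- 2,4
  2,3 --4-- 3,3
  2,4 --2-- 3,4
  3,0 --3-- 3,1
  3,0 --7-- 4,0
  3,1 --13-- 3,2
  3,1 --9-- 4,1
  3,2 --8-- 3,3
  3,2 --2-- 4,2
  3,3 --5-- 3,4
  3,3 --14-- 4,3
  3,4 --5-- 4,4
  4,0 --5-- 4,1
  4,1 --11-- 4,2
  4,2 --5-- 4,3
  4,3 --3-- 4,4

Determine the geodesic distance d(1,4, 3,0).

Shortest path: 1,4 → 1,3 → 1,2 → 1,1 → 2,1 → 2,0 → 3,0, total weight = 29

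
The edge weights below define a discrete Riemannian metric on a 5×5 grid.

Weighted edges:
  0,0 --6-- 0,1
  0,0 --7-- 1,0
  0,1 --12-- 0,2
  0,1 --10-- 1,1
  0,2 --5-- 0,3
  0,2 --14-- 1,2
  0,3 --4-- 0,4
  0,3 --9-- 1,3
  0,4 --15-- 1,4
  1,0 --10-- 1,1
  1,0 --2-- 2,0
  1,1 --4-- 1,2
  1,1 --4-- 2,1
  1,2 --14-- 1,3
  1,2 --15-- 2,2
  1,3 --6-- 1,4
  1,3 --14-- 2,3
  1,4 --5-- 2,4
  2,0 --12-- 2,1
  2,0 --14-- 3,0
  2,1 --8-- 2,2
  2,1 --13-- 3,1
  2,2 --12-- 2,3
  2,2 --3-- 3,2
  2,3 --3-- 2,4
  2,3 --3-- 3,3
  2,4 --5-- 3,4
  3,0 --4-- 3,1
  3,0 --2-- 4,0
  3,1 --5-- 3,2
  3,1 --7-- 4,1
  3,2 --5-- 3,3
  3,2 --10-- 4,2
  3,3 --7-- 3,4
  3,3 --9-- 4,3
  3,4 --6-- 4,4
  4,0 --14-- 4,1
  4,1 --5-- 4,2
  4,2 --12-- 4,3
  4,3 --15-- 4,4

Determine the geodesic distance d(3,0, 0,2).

Shortest path: 3,0 → 3,1 → 2,1 → 1,1 → 1,2 → 0,2, total weight = 39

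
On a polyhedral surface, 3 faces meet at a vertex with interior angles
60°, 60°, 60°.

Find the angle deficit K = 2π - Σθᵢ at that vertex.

Sum of angles = 180°. K = 360° - 180° = 180°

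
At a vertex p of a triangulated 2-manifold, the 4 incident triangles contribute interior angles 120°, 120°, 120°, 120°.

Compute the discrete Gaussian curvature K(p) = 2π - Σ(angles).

Sum of angles = 480°. K = 360° - 480° = -120°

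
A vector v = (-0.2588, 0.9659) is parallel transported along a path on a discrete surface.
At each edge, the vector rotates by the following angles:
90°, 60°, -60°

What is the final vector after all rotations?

Total rotation: 90° + 60° + (-60°) = 90°. Final vector: (-0.9659, -0.2588)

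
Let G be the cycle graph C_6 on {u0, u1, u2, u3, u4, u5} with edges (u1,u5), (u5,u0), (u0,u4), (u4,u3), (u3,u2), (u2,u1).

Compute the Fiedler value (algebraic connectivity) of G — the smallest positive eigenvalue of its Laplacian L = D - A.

The cycle graph C_n has Laplacian eigenvalues λ_k = 2 − 2cos(2πk/n), k = 0, 1, …, n−1. Here n = 6:
k=0: 2 − 2cos(0) = 0.0; k=1: 2 − 2cos(π/3) = 1.0; k=2: 2 − 2cos(2π/3) = 3.0; k=3: 2 − 2cos(π) = 4.0; k=4: 2 − 2cos(4π/3) = 3.0; k=5: 2 − 2cos(5π/3) = 1.0.
Laplacian eigenvalues: [0.0, 1.0, 1.0, 3.0, 3.0, 4.0]. Algebraic connectivity (smallest non-zero eigenvalue) = 1.0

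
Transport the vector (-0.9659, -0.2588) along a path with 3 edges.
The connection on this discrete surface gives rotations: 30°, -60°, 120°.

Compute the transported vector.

Total rotation: 30° + (-60°) + 120° = 90°. Final vector: (0.2588, -0.9659)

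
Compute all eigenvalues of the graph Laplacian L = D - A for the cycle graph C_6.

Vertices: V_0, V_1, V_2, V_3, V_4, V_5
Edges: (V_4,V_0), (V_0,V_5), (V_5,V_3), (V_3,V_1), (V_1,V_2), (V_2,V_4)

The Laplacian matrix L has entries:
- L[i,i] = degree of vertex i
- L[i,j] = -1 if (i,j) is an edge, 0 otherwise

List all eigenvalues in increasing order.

The cycle graph C_n has Laplacian eigenvalues λ_k = 2 − 2cos(2πk/n), k = 0, 1, …, n−1. Here n = 6:
k=0: 2 − 2cos(0) = 0.0; k=1: 2 − 2cos(π/3) = 1.0; k=2: 2 − 2cos(2π/3) = 3.0; k=3: 2 − 2cos(π) = 4.0; k=4: 2 − 2cos(4π/3) = 3.0; k=5: 2 − 2cos(5π/3) = 1.0.
Laplacian eigenvalues (increasing order): [0.0, 1.0, 1.0, 3.0, 3.0, 4.0]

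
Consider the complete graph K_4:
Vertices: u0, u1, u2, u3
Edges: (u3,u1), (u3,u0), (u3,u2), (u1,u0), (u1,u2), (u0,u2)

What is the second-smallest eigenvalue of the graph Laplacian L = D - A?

For the complete graph K_n, L = nI − J (J = all-ones matrix). J has eigenvalues n (once, eigenvector 𝟙) and 0 (multiplicity n−1), so L has eigenvalues 0 (once) and n (multiplicity n−1). Here n = 4: eigenvalue 0 once and 4 with multiplicity 3.
Laplacian eigenvalues: [0.0, 4.0, 4.0, 4.0]. Algebraic connectivity (smallest non-zero eigenvalue) = 4.0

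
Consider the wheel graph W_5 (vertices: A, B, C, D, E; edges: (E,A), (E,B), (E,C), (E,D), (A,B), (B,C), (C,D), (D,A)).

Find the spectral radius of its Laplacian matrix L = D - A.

The wheel W_5 is the join K_1 ∨ C_4 (a hub joined to every vertex of a cycle of length 4). For a join G ∨ H (G on p vertices, H on q vertices) the Laplacian spectrum is 0, p+q, the eigenvalues of L(G) other than one 0 each shifted by +q, and the eigenvalues of L(H) other than one 0 each shifted by +p. With G = K_1 (p = 1, nothing left after dropping its 0) and H = C_4 (q = 4, eigenvalues 2 − 2cos(2πk/4), k = 0, …, 3; drop k = 0), the spectrum of W_5 is 0, 5, and 1 + (2 − 2cos(2πk/4)) = 3 − 2cos(2πk/4) for k = 1, …, 3:
k=1: 3 − 2cos(π/2) = 3.0; k=2: 3 − 2cos(π) = 5.0; k=3: 3 − 2cos(3π/2) = 3.0.
Laplacian eigenvalues: [0.0, 3.0, 3.0, 5.0, 5.0]. Largest eigenvalue (spectral radius) = 5.0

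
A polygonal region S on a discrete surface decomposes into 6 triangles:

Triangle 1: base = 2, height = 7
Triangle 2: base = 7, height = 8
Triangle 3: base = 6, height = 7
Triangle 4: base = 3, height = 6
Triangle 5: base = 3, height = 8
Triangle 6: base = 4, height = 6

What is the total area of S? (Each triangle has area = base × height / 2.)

(1/2)×2×7 + (1/2)×7×8 + (1/2)×6×7 + (1/2)×3×6 + (1/2)×3×8 + (1/2)×4×6 = 89.0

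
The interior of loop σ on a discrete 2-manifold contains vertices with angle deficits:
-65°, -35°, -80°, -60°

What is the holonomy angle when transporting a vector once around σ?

Holonomy = total enclosed curvature = (-65°) + (-35°) + (-80°) + (-60°) = -240°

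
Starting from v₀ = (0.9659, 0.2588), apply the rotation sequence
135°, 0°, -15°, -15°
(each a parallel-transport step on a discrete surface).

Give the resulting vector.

Total rotation: 135° + 0° + (-15°) + (-15°) = 105°. Final vector: (-0.5000, 0.8660)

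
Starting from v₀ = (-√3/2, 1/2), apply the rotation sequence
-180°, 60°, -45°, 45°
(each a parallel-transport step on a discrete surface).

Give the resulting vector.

Total rotation: (-180°) + 60° + (-45°) + 45° = -120°. Final vector: (0.8660, 0.5000)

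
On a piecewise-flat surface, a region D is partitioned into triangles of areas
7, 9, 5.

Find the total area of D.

7 + 9 + 5 = 21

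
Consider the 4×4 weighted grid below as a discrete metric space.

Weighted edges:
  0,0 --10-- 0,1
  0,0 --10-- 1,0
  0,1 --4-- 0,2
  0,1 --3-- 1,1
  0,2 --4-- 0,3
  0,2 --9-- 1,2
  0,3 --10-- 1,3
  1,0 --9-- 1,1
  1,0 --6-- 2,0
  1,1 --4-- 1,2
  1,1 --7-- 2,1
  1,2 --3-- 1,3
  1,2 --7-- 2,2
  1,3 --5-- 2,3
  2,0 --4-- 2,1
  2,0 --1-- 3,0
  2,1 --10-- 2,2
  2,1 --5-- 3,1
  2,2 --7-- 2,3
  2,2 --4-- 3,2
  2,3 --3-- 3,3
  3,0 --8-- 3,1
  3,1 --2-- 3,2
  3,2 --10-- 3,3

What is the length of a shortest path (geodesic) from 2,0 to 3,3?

Shortest path: 2,0 → 3,0 → 3,1 → 3,2 → 3,3, total weight = 21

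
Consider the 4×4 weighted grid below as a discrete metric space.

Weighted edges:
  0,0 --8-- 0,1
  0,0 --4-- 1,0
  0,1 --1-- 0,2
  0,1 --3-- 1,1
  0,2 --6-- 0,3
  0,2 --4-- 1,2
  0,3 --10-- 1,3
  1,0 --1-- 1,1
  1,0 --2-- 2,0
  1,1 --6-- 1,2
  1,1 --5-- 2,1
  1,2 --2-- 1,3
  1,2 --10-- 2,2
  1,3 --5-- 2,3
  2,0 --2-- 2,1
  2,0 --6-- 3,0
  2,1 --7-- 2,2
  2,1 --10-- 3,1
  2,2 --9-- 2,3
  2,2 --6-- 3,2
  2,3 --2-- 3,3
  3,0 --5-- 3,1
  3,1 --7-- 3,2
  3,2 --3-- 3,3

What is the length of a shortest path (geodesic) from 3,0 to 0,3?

Shortest path: 3,0 → 2,0 → 1,0 → 1,1 → 0,1 → 0,2 → 0,3, total weight = 19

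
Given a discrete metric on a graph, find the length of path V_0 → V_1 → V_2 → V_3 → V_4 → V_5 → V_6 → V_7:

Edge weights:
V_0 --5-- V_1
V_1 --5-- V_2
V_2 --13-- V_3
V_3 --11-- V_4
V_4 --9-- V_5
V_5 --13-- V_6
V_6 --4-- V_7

Arc length = 5 + 5 + 13 + 11 + 9 + 13 + 4 = 60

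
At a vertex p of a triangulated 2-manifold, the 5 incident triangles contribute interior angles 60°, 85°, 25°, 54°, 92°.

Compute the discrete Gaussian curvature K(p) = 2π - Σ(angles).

Sum of angles = 316°. K = 360° - 316° = 44° = 11π/45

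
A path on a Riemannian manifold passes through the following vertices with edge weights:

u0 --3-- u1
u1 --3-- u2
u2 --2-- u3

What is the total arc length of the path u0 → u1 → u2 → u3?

Arc length = 3 + 3 + 2 = 8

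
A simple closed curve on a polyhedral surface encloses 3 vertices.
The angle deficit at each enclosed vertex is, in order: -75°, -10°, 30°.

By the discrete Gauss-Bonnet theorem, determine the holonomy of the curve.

Holonomy = total enclosed curvature = (-75°) + (-10°) + 30° = -55°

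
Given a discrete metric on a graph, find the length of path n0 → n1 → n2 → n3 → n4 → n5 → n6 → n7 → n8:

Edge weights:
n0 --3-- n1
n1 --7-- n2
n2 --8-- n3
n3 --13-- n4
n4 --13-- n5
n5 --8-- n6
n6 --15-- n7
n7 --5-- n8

Arc length = 3 + 7 + 8 + 13 + 13 + 8 + 15 + 5 = 72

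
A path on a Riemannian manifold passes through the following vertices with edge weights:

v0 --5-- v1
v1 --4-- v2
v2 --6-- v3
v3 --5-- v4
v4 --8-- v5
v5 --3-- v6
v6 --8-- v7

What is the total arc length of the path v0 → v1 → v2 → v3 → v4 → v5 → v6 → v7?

Arc length = 5 + 4 + 6 + 5 + 8 + 3 + 8 = 39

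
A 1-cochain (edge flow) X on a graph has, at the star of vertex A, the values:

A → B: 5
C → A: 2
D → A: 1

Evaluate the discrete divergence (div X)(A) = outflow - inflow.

Divergence = sum of outgoing flows = 5 + (-2) + (-1) = 2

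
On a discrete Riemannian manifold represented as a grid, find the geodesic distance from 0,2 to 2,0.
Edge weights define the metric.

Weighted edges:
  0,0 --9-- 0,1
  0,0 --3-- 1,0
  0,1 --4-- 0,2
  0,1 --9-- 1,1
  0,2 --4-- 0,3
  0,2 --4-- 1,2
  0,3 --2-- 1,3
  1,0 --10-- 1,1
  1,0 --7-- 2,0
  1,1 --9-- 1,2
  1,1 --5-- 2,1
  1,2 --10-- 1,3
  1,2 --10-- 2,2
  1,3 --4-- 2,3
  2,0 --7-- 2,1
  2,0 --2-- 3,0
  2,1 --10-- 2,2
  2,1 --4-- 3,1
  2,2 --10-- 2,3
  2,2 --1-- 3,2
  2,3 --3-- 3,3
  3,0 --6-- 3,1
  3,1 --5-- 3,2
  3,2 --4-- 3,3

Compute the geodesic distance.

Shortest path: 0,2 → 0,1 → 0,0 → 1,0 → 2,0, total weight = 23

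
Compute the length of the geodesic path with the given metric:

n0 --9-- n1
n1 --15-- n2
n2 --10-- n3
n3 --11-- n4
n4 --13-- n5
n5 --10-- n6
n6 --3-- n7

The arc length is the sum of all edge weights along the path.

Arc length = 9 + 15 + 10 + 11 + 13 + 10 + 3 = 71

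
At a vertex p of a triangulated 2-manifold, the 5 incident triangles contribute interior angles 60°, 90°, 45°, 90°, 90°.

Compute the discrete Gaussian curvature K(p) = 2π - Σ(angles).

Sum of angles = 375°. K = 360° - 375° = -15°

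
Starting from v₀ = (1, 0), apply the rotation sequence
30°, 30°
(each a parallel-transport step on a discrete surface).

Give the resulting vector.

Total rotation: 30° + 30° = 60°. Final vector: (0.5000, 0.8660)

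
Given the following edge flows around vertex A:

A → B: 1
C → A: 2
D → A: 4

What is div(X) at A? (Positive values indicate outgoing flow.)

Divergence = sum of outgoing flows = 1 + (-2) + (-4) = -5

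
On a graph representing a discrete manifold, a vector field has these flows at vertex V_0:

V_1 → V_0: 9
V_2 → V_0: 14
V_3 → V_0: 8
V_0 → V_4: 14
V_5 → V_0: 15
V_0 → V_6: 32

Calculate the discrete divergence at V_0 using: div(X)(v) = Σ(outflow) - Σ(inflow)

Divergence = sum of outgoing flows = (-9) + (-14) + (-8) + 14 + (-15) + 32 = 0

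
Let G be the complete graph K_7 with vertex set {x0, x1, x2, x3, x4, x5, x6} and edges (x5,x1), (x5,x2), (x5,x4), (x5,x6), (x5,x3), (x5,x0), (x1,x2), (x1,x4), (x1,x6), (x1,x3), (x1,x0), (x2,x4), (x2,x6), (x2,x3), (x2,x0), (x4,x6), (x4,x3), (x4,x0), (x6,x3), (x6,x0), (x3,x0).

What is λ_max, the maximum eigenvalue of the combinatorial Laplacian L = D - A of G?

For the complete graph K_n, L = nI − J (J = all-ones matrix). J has eigenvalues n (once, eigenvector 𝟙) and 0 (multiplicity n−1), so L has eigenvalues 0 (once) and n (multiplicity n−1). Here n = 7: eigenvalue 0 once and 7 with multiplicity 6.
Laplacian eigenvalues: [0.0, 7.0, 7.0, 7.0, 7.0, 7.0, 7.0]. Largest eigenvalue (spectral radius) = 7.0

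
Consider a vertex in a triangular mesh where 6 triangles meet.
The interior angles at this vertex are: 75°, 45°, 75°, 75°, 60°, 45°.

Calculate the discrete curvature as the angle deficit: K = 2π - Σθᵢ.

Sum of angles = 375°. K = 360° - 375° = -15°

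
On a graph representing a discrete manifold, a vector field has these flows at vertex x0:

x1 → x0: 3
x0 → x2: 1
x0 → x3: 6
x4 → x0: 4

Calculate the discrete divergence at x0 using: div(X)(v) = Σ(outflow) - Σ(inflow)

Divergence = sum of outgoing flows = (-3) + 1 + 6 + (-4) = 0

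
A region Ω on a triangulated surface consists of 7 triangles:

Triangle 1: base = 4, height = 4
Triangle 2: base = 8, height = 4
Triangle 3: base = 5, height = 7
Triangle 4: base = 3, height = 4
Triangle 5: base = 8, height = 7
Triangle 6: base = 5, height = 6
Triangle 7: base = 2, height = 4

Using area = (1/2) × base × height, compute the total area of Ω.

(1/2)×4×4 + (1/2)×8×4 + (1/2)×5×7 + (1/2)×3×4 + (1/2)×8×7 + (1/2)×5×6 + (1/2)×2×4 = 94.5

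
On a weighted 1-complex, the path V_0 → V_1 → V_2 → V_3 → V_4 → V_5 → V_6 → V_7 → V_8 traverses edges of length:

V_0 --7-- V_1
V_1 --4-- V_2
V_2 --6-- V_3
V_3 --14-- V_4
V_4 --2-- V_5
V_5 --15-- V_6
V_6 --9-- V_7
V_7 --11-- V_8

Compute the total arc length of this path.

Arc length = 7 + 4 + 6 + 14 + 2 + 15 + 9 + 11 = 68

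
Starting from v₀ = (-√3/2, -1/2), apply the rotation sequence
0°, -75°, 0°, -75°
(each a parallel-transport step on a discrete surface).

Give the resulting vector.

Total rotation: 0° + (-75°) + 0° + (-75°) = -150°. Final vector: (0.5000, 0.8660)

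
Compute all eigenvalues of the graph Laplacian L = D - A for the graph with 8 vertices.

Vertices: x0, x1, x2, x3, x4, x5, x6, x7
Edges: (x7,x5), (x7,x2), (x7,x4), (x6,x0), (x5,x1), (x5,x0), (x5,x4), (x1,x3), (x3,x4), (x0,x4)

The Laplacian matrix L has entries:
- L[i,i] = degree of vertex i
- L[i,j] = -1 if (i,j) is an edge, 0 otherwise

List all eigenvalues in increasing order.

Degrees: deg(x0) = 3, deg(x1) = 2, deg(x2) = 1, deg(x3) = 2, deg(x4) = 4, deg(x5) = 4, deg(x6) = 1, deg(x7) = 3.
L = D − A with rows/columns ordered (x0, x1, x2, x3, x4, x5, x6, x7):
  [ 3,  0,  0,  0, -1, -1, -1,  0]
  [ 0,  2,  0, -1,  0, -1,  0,  0]
  [ 0,  0,  1,  0,  0,  0,  0, -1]
  [ 0, -1,  0,  2, -1,  0,  0,  0]
  [-1,  0,  0, -1,  4, -1,  0, -1]
  [-1, -1,  0,  0, -1,  4,  0, -1]
  [-1,  0,  0,  0,  0,  0,  1,  0]
  [ 0,  0, -1,  0, -1, -1,  0,  3]
Characteristic polynomial: det(λI − L) = λ(λ² − 4λ + 2)(λ² − 6λ + 4)(λ − 2)(λ² − 8λ + 14).
Roots: λ = 0; (λ² − 4λ + 2) = 0 ⇒ λ = 2 ± √2 ≈ 0.5858, 3.4142; (λ² − 6λ + 4) = 0 ⇒ λ = 3 ± √5 ≈ 0.7639, 5.2361; (λ − 2) = 0 ⇒ λ = 2; (λ² − 8λ + 14) = 0 ⇒ λ = 4 ± √2 ≈ 2.5858, 5.4142.
(Check: the roots sum (with multiplicity) to 20, matching trace L = Σdeg = 2·10 = 20.)
Laplacian eigenvalues (increasing order): [0.0, 0.5858, 0.7639, 2.0, 2.5858, 3.4142, 5.2361, 5.4142]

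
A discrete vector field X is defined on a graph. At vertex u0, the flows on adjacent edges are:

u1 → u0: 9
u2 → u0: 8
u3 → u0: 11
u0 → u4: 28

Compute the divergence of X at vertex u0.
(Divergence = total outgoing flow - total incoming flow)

Divergence = sum of outgoing flows = (-9) + (-8) + (-11) + 28 = 0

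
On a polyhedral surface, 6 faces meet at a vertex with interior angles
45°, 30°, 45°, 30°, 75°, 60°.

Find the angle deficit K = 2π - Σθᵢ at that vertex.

Sum of angles = 285°. K = 360° - 285° = 75°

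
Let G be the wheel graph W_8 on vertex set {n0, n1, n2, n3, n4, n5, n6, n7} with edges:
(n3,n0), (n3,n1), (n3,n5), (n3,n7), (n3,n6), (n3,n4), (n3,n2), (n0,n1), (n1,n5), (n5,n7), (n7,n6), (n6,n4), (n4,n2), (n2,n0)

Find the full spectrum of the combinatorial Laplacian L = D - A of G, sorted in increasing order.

The wheel W_8 is the join K_1 ∨ C_7 (a hub joined to every vertex of a cycle of length 7). For a join G ∨ H (G on p vertices, H on q vertices) the Laplacian spectrum is 0, p+q, the eigenvalues of L(G) other than one 0 each shifted by +q, and the eigenvalues of L(H) other than one 0 each shifted by +p. With G = K_1 (p = 1, nothing left after dropping its 0) and H = C_7 (q = 7, eigenvalues 2 − 2cos(2πk/7), k = 0, …, 6; drop k = 0), the spectrum of W_8 is 0, 8, and 1 + (2 − 2cos(2πk/7)) = 3 − 2cos(2πk/7) for k = 1, …, 6:
k=1: 3 − 2cos(2π/7) = 1.753; k=2: 3 − 2cos(4π/7) = 3.445; k=3: 3 − 2cos(6π/7) = 4.8019; k=4: 3 − 2cos(8π/7) = 4.8019; k=5: 3 − 2cos(10π/7) = 3.445; k=6: 3 − 2cos(12π/7) = 1.753.
Laplacian eigenvalues (increasing order): [0.0, 1.753, 1.753, 3.445, 3.445, 4.8019, 4.8019, 8.0]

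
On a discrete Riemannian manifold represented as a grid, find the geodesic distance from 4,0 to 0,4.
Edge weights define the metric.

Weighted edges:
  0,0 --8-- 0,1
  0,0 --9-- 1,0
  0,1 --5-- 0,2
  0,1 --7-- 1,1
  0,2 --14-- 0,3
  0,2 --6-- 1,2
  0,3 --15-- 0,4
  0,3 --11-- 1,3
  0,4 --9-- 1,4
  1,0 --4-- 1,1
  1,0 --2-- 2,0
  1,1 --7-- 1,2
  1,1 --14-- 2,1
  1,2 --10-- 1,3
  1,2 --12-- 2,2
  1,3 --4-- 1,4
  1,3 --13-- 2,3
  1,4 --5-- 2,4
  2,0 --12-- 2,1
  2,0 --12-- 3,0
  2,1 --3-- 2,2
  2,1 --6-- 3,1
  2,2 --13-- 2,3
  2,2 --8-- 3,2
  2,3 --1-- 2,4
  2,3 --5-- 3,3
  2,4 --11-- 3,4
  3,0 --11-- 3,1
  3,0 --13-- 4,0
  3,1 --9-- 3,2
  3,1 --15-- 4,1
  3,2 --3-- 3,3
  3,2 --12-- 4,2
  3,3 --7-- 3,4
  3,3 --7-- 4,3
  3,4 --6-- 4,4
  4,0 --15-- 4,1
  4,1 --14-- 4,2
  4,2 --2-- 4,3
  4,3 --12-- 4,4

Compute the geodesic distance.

Shortest path: 4,0 → 3,0 → 3,1 → 3,2 → 3,3 → 2,3 → 2,4 → 1,4 → 0,4, total weight = 56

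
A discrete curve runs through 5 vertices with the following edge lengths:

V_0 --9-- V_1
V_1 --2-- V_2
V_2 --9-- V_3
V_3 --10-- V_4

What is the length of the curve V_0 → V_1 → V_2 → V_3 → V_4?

Arc length = 9 + 2 + 9 + 10 = 30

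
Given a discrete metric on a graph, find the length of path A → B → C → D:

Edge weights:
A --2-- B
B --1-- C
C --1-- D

Arc length = 2 + 1 + 1 = 4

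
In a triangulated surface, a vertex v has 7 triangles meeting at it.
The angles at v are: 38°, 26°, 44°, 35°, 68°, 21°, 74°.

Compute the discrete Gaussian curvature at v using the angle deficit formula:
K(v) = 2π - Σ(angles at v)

Sum of angles = 306°. K = 360° - 306° = 54° = 3π/10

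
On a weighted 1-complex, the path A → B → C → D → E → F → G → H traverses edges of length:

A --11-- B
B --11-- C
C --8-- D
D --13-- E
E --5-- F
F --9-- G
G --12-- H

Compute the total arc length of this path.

Arc length = 11 + 11 + 8 + 13 + 5 + 9 + 12 = 69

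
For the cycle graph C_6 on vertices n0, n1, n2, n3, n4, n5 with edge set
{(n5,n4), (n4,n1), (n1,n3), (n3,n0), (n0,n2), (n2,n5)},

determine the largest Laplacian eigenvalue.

The cycle graph C_n has Laplacian eigenvalues λ_k = 2 − 2cos(2πk/n), k = 0, 1, …, n−1. Here n = 6:
k=0: 2 − 2cos(0) = 0.0; k=1: 2 − 2cos(π/3) = 1.0; k=2: 2 − 2cos(2π/3) = 3.0; k=3: 2 − 2cos(π) = 4.0; k=4: 2 − 2cos(4π/3) = 3.0; k=5: 2 − 2cos(5π/3) = 1.0.
Laplacian eigenvalues: [0.0, 1.0, 1.0, 3.0, 3.0, 4.0]. Largest eigenvalue (spectral radius) = 4.0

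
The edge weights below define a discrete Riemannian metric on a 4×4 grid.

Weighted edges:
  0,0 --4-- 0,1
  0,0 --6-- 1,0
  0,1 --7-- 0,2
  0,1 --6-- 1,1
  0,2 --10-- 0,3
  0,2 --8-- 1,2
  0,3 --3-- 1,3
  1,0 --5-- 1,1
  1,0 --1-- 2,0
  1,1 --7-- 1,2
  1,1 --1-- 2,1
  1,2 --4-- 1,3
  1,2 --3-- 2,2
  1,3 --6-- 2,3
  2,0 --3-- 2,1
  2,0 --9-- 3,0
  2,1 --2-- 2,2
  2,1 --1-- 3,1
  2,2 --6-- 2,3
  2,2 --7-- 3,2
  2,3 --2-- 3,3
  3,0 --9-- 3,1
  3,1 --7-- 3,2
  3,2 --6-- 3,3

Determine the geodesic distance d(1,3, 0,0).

Shortest path: 1,3 → 1,2 → 2,2 → 2,1 → 2,0 → 1,0 → 0,0, total weight = 19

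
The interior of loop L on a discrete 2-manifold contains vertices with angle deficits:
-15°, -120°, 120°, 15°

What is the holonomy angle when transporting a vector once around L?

Holonomy = total enclosed curvature = (-15°) + (-120°) + 120° + 15° = 0°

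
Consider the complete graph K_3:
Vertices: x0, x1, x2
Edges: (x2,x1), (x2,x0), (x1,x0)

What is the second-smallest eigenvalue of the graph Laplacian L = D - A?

For the complete graph K_n, L = nI − J (J = all-ones matrix). J has eigenvalues n (once, eigenvector 𝟙) and 0 (multiplicity n−1), so L has eigenvalues 0 (once) and n (multiplicity n−1). Here n = 3: eigenvalue 0 once and 3 with multiplicity 2.
Laplacian eigenvalues: [0.0, 3.0, 3.0]. Algebraic connectivity (smallest non-zero eigenvalue) = 3.0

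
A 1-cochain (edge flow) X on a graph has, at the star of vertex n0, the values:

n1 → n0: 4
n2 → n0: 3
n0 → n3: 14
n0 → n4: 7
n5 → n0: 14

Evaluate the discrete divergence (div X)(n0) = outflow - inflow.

Divergence = sum of outgoing flows = (-4) + (-3) + 14 + 7 + (-14) = 0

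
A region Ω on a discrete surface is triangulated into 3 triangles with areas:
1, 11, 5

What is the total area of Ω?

1 + 11 + 5 = 17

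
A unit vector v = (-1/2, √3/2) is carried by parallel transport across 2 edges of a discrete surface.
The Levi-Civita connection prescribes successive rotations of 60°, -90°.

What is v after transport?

Total rotation: 60° + (-90°) = -30°. Final vector: (0, 1)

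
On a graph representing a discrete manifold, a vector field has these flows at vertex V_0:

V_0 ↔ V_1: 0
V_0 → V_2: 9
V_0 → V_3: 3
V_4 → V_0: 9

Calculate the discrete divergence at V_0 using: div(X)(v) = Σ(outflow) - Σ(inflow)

Divergence = sum of outgoing flows = 0 + 9 + 3 + (-9) = 3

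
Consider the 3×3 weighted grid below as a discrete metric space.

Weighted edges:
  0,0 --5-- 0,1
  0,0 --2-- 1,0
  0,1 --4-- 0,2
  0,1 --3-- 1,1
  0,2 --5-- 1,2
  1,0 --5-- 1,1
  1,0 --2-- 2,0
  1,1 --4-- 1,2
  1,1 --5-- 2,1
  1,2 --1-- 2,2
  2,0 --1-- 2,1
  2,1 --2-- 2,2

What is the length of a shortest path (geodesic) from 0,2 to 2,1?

Shortest path: 0,2 → 1,2 → 2,2 → 2,1, total weight = 8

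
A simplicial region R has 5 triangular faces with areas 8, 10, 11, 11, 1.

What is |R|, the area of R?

8 + 10 + 11 + 11 + 1 = 41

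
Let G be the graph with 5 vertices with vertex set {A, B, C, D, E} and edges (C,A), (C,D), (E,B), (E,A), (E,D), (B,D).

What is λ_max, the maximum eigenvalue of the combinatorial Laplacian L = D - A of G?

Degrees: deg(A) = 2, deg(B) = 2, deg(C) = 2, deg(D) = 3, deg(E) = 3.
L = D − A with rows/columns ordered (A, B, C, D, E):
  [ 2,  0, -1,  0, -1]
  [ 0,  2,  0, -1, -1]
  [-1,  0,  2, -1,  0]
  [ 0, -1, -1,  3, -1]
  [-1, -1,  0, -1,  3]
Characteristic polynomial: det(λI − L) = λ(λ² − 5λ + 5)(λ² − 7λ + 11).
Roots: λ = 0; (λ² − 5λ + 5) = 0 ⇒ λ = (5 ± √5)/2 ≈ 1.382, 3.618; (λ² − 7λ + 11) = 0 ⇒ λ = (7 ± √5)/2 ≈ 2.382, 4.618.
(Check: the roots sum (with multiplicity) to 12, matching trace L = Σdeg = 2·6 = 12.)
Laplacian eigenvalues: [0.0, 1.382, 2.382, 3.618, 4.618]. Largest eigenvalue (spectral radius) = 4.618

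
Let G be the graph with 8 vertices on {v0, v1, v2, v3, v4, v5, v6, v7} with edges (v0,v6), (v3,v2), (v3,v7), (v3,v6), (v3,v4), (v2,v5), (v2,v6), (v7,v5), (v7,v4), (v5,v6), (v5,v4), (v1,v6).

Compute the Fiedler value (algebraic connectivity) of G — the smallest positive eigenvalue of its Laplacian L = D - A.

Degrees: deg(v0) = 1, deg(v1) = 1, deg(v2) = 3, deg(v3) = 4, deg(v4) = 3, deg(v5) = 4, deg(v6) = 5, deg(v7) = 3.
L = D − A with rows/columns ordered (v0, v1, v2, v3, v4, v5, v6, v7):
  [ 1,  0,  0,  0,  0,  0, -1,  0]
  [ 0,  1,  0,  0,  0,  0, -1,  0]
  [ 0,  0,  3, -1,  0, -1, -1,  0]
  [ 0,  0, -1,  4, -1,  0, -1, -1]
  [ 0,  0,  0, -1,  3, -1,  0, -1]
  [ 0,  0, -1,  0, -1,  4, -1, -1]
  [-1, -1, -1, -1,  0, -1,  5,  0]
  [ 0,  0,  0, -1, -1, -1,  0,  3]
Characteristic polynomial: det(λI − L) = λ(λ² − 6λ + 4)(λ − 1)(λ² − 9λ + 16)(λ − 4)².
Roots: λ = 0; (λ² − 6λ + 4) = 0 ⇒ λ = 3 ± √5 ≈ 0.7639, 5.2361; (λ − 1) = 0 ⇒ λ = 1; (λ² − 9λ + 16) = 0 ⇒ λ = (9 ± √17)/2 ≈ 2.4384, 6.5616; (λ − 4) = 0 ⇒ λ = 4 (multiplicity 2).
(Check: the roots sum (with multiplicity) to 24, matching trace L = Σdeg = 2·12 = 24.)
Laplacian eigenvalues: [0.0, 0.7639, 1.0, 2.4384, 4.0, 4.0, 5.2361, 6.5616]. Algebraic connectivity (smallest non-zero eigenvalue) = 0.7639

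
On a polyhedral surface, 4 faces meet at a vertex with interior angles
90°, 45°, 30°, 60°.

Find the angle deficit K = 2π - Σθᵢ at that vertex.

Sum of angles = 225°. K = 360° - 225° = 135°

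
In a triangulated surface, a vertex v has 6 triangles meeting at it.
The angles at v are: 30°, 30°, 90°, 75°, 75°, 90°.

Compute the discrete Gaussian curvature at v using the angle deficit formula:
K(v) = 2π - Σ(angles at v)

Sum of angles = 390°. K = 360° - 390° = -30°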